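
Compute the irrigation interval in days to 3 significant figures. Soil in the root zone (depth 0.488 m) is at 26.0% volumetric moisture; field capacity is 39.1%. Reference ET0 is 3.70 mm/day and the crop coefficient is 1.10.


Approach: apply soil-water budget scheduling, SMD = (FC-theta)/100*depth*1000; ETc = ET0*Kc; interval = SMD/ETc.
Step 1 — soil moisture deficit:
  SMD = (39.1 - 26.0)/100 * 0.488 * 1000 = 63.928 mm
Step 2 — daily crop ET (ETc = ET0*Kc):
  ETc = 3.70 * 1.10 = 4.0700 mm/day
Step 3 — irrigation interval (SMD/ETc):
  interval = 63.928 / 4.0700 = 15.7 days
Therefore the irrigation interval = 15.7 days.


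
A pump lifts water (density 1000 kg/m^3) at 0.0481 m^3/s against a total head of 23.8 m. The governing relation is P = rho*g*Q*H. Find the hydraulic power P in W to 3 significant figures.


P = 1000 * 9.81 * 0.0481 * 23.8 = 11200 W
Therefore the hydraulic power P = 11200 W.


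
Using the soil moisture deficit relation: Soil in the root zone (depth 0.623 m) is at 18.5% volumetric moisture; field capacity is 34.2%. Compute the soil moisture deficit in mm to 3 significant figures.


Approach: apply the soil moisture deficit relation, SMD = (FC - theta)/100 * depth * 1000.
SMD = (34.2 - 18.5)/100 * 0.623 * 1000 = 97.8 mm
Therefore the soil moisture deficit = 97.8 mm.


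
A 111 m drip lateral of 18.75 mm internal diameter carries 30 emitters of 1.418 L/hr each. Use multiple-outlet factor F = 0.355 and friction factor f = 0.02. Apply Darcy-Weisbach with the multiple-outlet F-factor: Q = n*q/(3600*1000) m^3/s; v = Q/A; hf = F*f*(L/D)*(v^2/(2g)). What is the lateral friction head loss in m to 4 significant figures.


Q = 30*1.418/(3600*1000) = 1.18167e-05 m^3/s
A = pi*(18.75e-3/2)^2 = 2.76117e-04 m^2, so v = Q/A = 0.0427959 m/s
hf = 0.355*0.02*(111/0.01875)*(0.0427959^2/(2*9.81)) = 0.003924 m
Therefore the lateral friction head loss = 0.003924 m.


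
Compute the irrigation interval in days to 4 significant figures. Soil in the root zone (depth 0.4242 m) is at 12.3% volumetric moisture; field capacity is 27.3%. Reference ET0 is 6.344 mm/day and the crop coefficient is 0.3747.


Approach: apply soil-water budget scheduling, SMD = (FC-theta)/100*depth*1000; ETc = ET0*Kc; interval = SMD/ETc.
Step 1 — soil moisture deficit:
  SMD = (27.3 - 12.3)/100 * 0.4242 * 1000 = 63.6300 mm
Step 2 — daily crop ET (ETc = ET0*Kc):
  ETc = 6.344 * 0.3747 = 2.37710 mm/day
Step 3 — irrigation interval (SMD/ETc):
  interval = 63.6300 / 2.37710 = 26.77 days
Therefore the irrigation interval = 26.77 days.


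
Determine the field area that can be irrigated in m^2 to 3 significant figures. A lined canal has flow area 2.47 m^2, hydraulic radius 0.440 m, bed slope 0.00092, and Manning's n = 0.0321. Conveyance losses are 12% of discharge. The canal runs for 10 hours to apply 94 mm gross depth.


Approach: apply Manning's equation with a conveyance and depth budget, Q = (1/n)*A*R^(2/3)*S^(1/2); Q_field = Q*(1-loss); Area = Q_field*t/(d/1000).
Step 1 — canal discharge (Manning's equation):
  Q = (1/0.0321) * 2.47 * 0.440^(2/3) * 0.00092^(1/2) = 1.3502 m^3/s
Step 2 — delivered flow: Q_field = 1.3502*(1 - 12/100) = 1.1881 m^3/s
Step 3 — volume delivered: V = 1.1881 * 10*3600 = 42773 m^3
Step 4 — area served: A = V / (depth/1000) = 42773 / 0.094 = 455000 m^2
Therefore the field area that can be irrigated = 455000 m^2.


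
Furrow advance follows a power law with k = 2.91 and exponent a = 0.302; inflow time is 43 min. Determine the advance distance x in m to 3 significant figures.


Approach: apply the power-law advance function, x = k*t^a.
x = 2.91 * 43^0.302 = 9.06 m
Therefore the advance distance x = 9.06 m.


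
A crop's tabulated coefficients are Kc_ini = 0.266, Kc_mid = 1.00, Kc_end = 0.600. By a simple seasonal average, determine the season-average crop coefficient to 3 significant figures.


Approach: apply a simple seasonal average, Kc_avg = (Kc_ini + Kc_mid + Kc_end)/3.
Kc_avg = (0.266 + 1.00 + 0.600)/3 = 0.622
Therefore the season-average crop coefficient = 0.622.


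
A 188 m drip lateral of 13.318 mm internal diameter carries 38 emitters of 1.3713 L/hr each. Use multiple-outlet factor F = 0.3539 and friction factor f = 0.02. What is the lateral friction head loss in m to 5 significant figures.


Approach: apply Darcy-Weisbach with the multiple-outlet F-factor, Q = n*q/(3600*1000) m^3/s; v = Q/A; hf = F*f*(L/D)*(v^2/(2g)).
Q = 38*1.3713/(3600*1000) = 1.447483e-05 m^3/s
A = pi*(13.318e-3/2)^2 = 1.393054e-04 m^2, so v = Q/A = 0.1039072 m/s
hf = 0.3539*0.02*(188/0.013318)*(0.1039072^2/(2*9.81)) = 0.054982 m
Therefore the lateral friction head loss = 0.054982 m.


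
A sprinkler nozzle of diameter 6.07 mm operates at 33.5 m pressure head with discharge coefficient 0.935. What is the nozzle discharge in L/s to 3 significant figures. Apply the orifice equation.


Approach: apply the orifice equation, Q = Cd*A*sqrt(2*g*h), A = pi*(d/2)^2.
A = pi*(6.07e-3/2)^2 = 2.8938e-05 m^2
Q = 0.935 * 2.8938e-05 * sqrt(2*9.81*33.5) * 1000 = 0.694 L/s
Therefore the nozzle discharge = 0.694 L/s.


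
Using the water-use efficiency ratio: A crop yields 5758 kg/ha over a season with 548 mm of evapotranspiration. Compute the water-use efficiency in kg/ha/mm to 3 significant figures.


Approach: apply the water-use efficiency ratio, WUE = yield/ET.
WUE = 5758 / 548 = 10.5 kg/ha/mm
Therefore the water-use efficiency = 10.5 kg/ha/mm.


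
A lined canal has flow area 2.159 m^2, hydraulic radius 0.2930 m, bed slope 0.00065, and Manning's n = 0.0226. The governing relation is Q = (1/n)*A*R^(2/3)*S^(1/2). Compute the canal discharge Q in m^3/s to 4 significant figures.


Q = (1/0.0226) * 2.159 * 0.2930^(2/3) * 0.00065^(1/2) = 1.074 m^3/s
Therefore the canal discharge Q = 1.074 m^3/s.


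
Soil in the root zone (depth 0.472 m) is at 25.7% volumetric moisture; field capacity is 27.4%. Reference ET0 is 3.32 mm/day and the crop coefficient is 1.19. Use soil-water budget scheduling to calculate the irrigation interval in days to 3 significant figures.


Approach: apply soil-water budget scheduling, SMD = (FC-theta)/100*depth*1000; ETc = ET0*Kc; interval = SMD/ETc.
Step 1 — soil moisture deficit:
  SMD = (27.4 - 25.7)/100 * 0.472 * 1000 = 8.0240 mm
Step 2 — daily crop ET (ETc = ET0*Kc):
  ETc = 3.32 * 1.19 = 3.9508 mm/day
Step 3 — irrigation interval (SMD/ETc):
  interval = 8.0240 / 3.9508 = 2.03 days
Therefore the irrigation interval = 2.03 days.


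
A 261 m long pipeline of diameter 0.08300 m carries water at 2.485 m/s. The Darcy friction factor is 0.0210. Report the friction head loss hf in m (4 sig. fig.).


Approach: apply the Darcy-Weisbach equation, hf = f*(L/D)*(v^2/(2g)).
hf = 0.0210 * (261/0.08300) * (2.485^2 / (2*9.81))
hf = 20.78 m
Therefore the friction head loss hf = 20.78 m.


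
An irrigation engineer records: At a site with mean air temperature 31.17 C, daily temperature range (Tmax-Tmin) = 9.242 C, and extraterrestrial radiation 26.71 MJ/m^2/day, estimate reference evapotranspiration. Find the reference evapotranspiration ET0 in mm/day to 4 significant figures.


Approach: apply the Hargreaves-Samani method, ET0 = 0.0023*(Tmean+17.8)*sqrt(Tmax-Tmin)*0.408*Ra.
ET0 = 0.0023*(31.17+17.8)*sqrt(9.242)*0.408*26.71 = 3.731 mm/day
Therefore the reference evapotranspiration ET0 = 3.731 mm/day.


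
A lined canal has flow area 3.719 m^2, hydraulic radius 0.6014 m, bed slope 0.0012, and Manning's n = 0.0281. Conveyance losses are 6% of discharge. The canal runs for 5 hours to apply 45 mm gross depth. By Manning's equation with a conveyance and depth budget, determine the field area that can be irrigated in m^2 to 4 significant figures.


Approach: apply Manning's equation with a conveyance and depth budget, Q = (1/n)*A*R^(2/3)*S^(1/2); Q_field = Q*(1-loss); Area = Q_field*t/(d/1000).
Step 1 — canal discharge (Manning's equation):
  Q = (1/0.0281) * 3.719 * 0.6014^(2/3) * 0.0012^(1/2) = 3.26653 m^3/s
Step 2 — delivered flow: Q_field = 3.26653*(1 - 6/100) = 3.07053 m^3/s
Step 3 — volume delivered: V = 3.07053 * 5*3600 = 55269.6 m^3
Step 4 — area served: A = V / (depth/1000) = 55269.6 / 0.045 = 1228000 m^2
Therefore the field area that can be irrigated = 1228000 m^2.


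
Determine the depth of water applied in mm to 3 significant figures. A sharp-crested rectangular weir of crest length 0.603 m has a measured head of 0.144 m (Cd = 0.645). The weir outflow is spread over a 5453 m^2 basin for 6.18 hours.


Approach: apply the rectangular weir equation with a volume-to-depth conversion, Q = (2/3)*Cd*L*sqrt(2g)*H^1.5; d = Q*t/A * 1000.
Step 1 — weir discharge:
  Q = (2/3)*0.645*0.603*sqrt(2*9.81)*0.144^1.5 = 0.062759 m^3/s
Step 2 — volume: V = 0.062759 * 6.18*3600 = 1396.3 m^3
Step 3 — depth: d = V/A * 1000 = 1396.3/5453 * 1000 = 256 mm
Therefore the depth of water applied = 256 mm.


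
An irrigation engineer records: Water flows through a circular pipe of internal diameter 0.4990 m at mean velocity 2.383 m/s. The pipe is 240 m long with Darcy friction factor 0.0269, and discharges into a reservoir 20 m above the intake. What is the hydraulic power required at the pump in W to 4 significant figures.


Approach: apply continuity + Darcy-Weisbach + hydraulic power, Q = A*v; hf = f*(L/D)*(v^2/(2g)); H = static + hf; P = rho*g*Q*H.
Step 1 — flow rate (continuity, Q = A*v):
  A = pi*(0.4990/2)^2 = 0.195565 m^2
  Q = 0.195565 * 2.383 = 0.466031 m^3/s
Step 2 — friction head loss (Darcy-Weisbach):
  hf = 0.0269 * (240/0.4990) * (2.383^2 / (2*9.81))
  hf = 3.74466 m
Step 3 — total head: H = 20 + 3.74466 = 23.7447 m
Step 4 — hydraulic power (P = rho*g*Q*H):
  P = 1000 * 9.81 * 0.466031 * 23.7447 = 108600 W
Therefore the hydraulic power required at the pump = 108600 W.


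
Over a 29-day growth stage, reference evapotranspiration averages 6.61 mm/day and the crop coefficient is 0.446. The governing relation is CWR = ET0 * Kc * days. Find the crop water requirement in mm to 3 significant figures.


CWR = 6.61 * 0.446 * 29 = 85.5 mm
Therefore the crop water requirement = 85.5 mm.


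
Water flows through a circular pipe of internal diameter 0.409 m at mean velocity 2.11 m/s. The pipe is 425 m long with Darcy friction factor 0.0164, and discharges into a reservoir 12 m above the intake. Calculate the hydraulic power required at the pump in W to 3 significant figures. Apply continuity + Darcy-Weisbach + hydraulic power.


Approach: apply continuity + Darcy-Weisbach + hydraulic power, Q = A*v; hf = f*(L/D)*(v^2/(2g)); H = static + hf; P = rho*g*Q*H.
Step 1 — flow rate (continuity, Q = A*v):
  A = pi*(0.409/2)^2 = 0.13138 m^2
  Q = 0.13138 * 2.11 = 0.27722 m^3/s
Step 2 — friction head loss (Darcy-Weisbach):
  hf = 0.0164 * (425/0.409) * (2.11^2 / (2*9.81))
  hf = 3.8670 m
Step 3 — total head: H = 12 + 3.8670 = 15.867 m
Step 4 — hydraulic power (P = rho*g*Q*H):
  P = 1000 * 9.81 * 0.27722 * 15.867 = 43200 W
Therefore the hydraulic power required at the pump = 43200 W.


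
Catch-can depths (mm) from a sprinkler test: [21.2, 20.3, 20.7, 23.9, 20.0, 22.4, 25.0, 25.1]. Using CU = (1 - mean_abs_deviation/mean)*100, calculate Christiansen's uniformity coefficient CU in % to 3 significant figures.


mean = 22.325 mm
mean |d_i - mean| = 1.7750 mm
CU = (1 - 1.7750/22.325)*100 = 92.0 %
Therefore Christiansen's uniformity coefficient CU = 92.0 %.


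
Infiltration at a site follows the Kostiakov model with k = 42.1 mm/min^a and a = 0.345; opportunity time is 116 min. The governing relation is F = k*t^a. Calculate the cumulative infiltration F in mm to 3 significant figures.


F = 42.1 * 116^0.345 = 217 mm
Therefore the cumulative infiltration F = 217 mm.


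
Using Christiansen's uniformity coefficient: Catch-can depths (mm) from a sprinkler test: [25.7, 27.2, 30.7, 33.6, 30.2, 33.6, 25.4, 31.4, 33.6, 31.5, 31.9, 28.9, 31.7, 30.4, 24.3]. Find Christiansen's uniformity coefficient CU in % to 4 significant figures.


Approach: apply Christiansen's uniformity coefficient, CU = (1 - mean_abs_deviation/mean)*100.
mean = 30.0067 mm
mean |d_i - mean| = 2.47111 mm
CU = (1 - 2.47111/30.0067)*100 = 91.76 %
Therefore Christiansen's uniformity coefficient CU = 91.76 %.


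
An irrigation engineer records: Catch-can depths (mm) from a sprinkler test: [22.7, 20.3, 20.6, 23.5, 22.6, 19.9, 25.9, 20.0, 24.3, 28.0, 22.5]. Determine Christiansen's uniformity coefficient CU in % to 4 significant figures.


Approach: apply Christiansen's uniformity coefficient, CU = (1 - mean_abs_deviation/mean)*100.
mean = 22.7545 mm
mean |d_i - mean| = 1.94215 mm
CU = (1 - 1.94215/22.7545)*100 = 91.46 %
Therefore Christiansen's uniformity coefficient CU = 91.46 %.


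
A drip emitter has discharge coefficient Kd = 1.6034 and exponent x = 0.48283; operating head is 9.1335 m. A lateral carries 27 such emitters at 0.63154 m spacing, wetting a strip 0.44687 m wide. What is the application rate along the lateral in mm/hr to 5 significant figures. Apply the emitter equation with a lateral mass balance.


Approach: apply the emitter equation with a lateral mass balance, q = Kd*h^x; Q = n*q; rate = Q/(n*spacing*width).
Step 1 — single emitter flow (q = Kd*h^x):
  q = 1.6034 * 9.1335^0.48283 = 4.665158 L/hr
Step 2 — total lateral flow: Q = 27 * 4.665158 = 125.9593 L/hr
Step 3 — wetted area: A = 27 * 0.63154 * 0.44687 = 7.619840 m^2
Step 4 — application rate: Q/A = 125.9593/7.619840 = 16.530 mm/hr
Therefore the application rate along the lateral = 16.530 mm/hr.


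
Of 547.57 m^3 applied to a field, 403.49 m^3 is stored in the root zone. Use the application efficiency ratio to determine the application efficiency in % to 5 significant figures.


Approach: apply the application efficiency ratio, Ea = (stored/applied)*100.
Ea = (403.49/547.57)*100 = 73.687 %
Therefore the application efficiency = 73.687 %.


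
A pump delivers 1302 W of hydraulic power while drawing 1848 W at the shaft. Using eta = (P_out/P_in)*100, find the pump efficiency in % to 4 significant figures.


eta = (1302 / 1848) * 100 = 70.45 %
Therefore the pump efficiency = 70.45 %.


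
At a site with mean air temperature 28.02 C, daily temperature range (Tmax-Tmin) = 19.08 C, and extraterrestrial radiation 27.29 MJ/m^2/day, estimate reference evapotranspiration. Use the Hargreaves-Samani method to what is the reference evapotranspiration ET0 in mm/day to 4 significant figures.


Approach: apply the Hargreaves-Samani method, ET0 = 0.0023*(Tmean+17.8)*sqrt(Tmax-Tmin)*0.408*Ra.
ET0 = 0.0023*(28.02+17.8)*sqrt(19.08)*0.408*27.29 = 5.125 mm/day
Therefore the reference evapotranspiration ET0 = 5.125 mm/day.


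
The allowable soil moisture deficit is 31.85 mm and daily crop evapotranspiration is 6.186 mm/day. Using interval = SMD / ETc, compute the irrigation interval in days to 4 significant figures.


interval = 31.85 / 6.186 = 5.149 days
Therefore the irrigation interval = 5.149 days.


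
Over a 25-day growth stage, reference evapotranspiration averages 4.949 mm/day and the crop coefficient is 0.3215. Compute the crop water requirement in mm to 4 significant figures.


Approach: apply the crop water requirement relation, CWR = ET0 * Kc * days.
CWR = 4.949 * 0.3215 * 25 = 39.78 mm
Therefore the crop water requirement = 39.78 mm.


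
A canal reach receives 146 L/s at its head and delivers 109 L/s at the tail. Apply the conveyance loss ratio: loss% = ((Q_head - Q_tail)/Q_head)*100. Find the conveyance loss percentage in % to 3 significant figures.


loss = ((146 - 109)/146)*100 = 25.3 %
Therefore the conveyance loss percentage = 25.3 %.


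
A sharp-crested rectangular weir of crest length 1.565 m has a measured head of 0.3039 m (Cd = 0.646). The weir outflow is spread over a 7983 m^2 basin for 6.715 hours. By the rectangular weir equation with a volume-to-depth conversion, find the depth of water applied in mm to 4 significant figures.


Approach: apply the rectangular weir equation with a volume-to-depth conversion, Q = (2/3)*Cd*L*sqrt(2g)*H^1.5; d = Q*t/A * 1000.
Step 1 — weir discharge:
  Q = (2/3)*0.646*1.565*sqrt(2*9.81)*0.3039^1.5 = 0.500151 m^3/s
Step 2 — volume: V = 0.500151 * 6.715*3600 = 12090.7 m^3
Step 3 — depth: d = V/A * 1000 = 12090.7/7983 * 1000 = 1515 mm
Therefore the depth of water applied = 1515 mm.


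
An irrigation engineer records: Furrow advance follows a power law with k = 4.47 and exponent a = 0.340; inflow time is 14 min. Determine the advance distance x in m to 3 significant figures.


Approach: apply the power-law advance function, x = k*t^a.
x = 4.47 * 14^0.340 = 11.0 m
Therefore the advance distance x = 11.0 m.


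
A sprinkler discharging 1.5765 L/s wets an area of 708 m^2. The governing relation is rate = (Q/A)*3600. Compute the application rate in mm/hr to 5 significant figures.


rate = (1.5765 / 708) * 3600 = 8.0161 mm/hr
Therefore the application rate = 8.0161 mm/hr.


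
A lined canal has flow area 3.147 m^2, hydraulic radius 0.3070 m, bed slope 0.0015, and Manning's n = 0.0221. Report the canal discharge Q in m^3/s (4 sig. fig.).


Approach: apply Manning's equation, Q = (1/n)*A*R^(2/3)*S^(1/2).
Q = (1/0.0221) * 3.147 * 0.3070^(2/3) * 0.0015^(1/2) = 2.510 m^3/s
Therefore the canal discharge Q = 2.510 m^3/s.


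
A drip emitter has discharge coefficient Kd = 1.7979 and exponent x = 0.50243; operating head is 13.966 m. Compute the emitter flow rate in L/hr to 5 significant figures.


Approach: apply the emitter characteristic equation, q = Kd * h^x.
q = 1.7979 * 13.966^0.50243 = 6.7621 L/hr
Therefore the emitter flow rate = 6.7621 L/hr.


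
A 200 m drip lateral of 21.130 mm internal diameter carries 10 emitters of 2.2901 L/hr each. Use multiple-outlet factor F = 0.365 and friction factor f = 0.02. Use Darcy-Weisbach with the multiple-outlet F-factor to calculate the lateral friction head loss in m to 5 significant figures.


Approach: apply Darcy-Weisbach with the multiple-outlet F-factor, Q = n*q/(3600*1000) m^3/s; v = Q/A; hf = F*f*(L/D)*(v^2/(2g)).
Q = 10*2.2901/(3600*1000) = 6.361389e-06 m^3/s
A = pi*(21.130e-3/2)^2 = 3.506621e-04 m^2, so v = Q/A = 0.01814108 m/s
hf = 0.365*0.02*(200/0.021130)*(0.01814108^2/(2*9.81)) = 0.0011590 m
Therefore the lateral friction head loss = 0.0011590 m.


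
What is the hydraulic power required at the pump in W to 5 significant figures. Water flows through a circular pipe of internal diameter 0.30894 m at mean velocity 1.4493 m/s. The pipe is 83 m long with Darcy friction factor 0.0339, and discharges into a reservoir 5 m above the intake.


Approach: apply continuity + Darcy-Weisbach + hydraulic power, Q = A*v; hf = f*(L/D)*(v^2/(2g)); H = static + hf; P = rho*g*Q*H.
Step 1 — flow rate (continuity, Q = A*v):
  A = pi*(0.30894/2)^2 = 0.07496148 m^2
  Q = 0.07496148 * 1.4493 = 0.1086417 m^3/s
Step 2 — friction head loss (Darcy-Weisbach):
  hf = 0.0339 * (83/0.30894) * (1.4493^2 / (2*9.81))
  hf = 0.9750373 m
Step 3 — total head: H = 5 + 0.9750373 = 5.975037 m
Step 4 — hydraulic power (P = rho*g*Q*H):
  P = 1000 * 9.81 * 0.1086417 * 5.975037 = 6368.0 W
Therefore the hydraulic power required at the pump = 6368.0 W.


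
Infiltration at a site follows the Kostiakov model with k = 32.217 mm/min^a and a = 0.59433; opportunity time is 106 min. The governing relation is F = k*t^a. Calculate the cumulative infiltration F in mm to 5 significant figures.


F = 32.217 * 106^0.59433 = 514.97 mm
Therefore the cumulative infiltration F = 514.97 mm.


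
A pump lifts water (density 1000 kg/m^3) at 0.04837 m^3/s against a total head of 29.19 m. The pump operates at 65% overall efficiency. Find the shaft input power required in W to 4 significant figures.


Approach: apply hydraulic power then efficiency conversion, P = rho*g*Q*H; P_in = P/eta.
Step 1 — hydraulic power (P = rho*g*Q*H):
  P = 1000 * 9.81 * 0.04837 * 29.19 = 13850.9 W
Step 2 — input power: P_in = P/eta = 13850.9 / 0.65 = 21310 W
Therefore the shaft input power required = 21310 W.


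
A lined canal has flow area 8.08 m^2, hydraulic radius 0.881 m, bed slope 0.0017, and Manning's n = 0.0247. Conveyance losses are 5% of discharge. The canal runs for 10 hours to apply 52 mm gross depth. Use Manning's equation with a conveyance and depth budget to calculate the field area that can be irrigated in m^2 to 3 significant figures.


Approach: apply Manning's equation with a conveyance and depth budget, Q = (1/n)*A*R^(2/3)*S^(1/2); Q_field = Q*(1-loss); Area = Q_field*t/(d/1000).
Step 1 — canal discharge (Manning's equation):
  Q = (1/0.0247) * 8.08 * 0.881^(2/3) * 0.0017^(1/2) = 12.395 m^3/s
Step 2 — delivered flow: Q_field = 12.395*(1 - 5/100) = 11.776 m^3/s
Step 3 — volume delivered: V = 11.776 * 10*3600 = 423920 m^3
Step 4 — area served: A = V / (depth/1000) = 423920 / 0.052 = 8150000 m^2
Therefore the field area that can be irrigated = 8150000 m^2.


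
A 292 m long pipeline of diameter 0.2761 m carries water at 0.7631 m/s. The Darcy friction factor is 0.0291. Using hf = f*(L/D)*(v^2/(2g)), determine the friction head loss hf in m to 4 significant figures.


hf = 0.0291 * (292/0.2761) * (0.7631^2 / (2*9.81))
hf = 0.9134 m
Therefore the friction head loss hf = 0.9134 m.


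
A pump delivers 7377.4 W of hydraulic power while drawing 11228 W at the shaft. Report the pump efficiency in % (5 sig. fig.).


Approach: apply the efficiency ratio, eta = (P_out/P_in)*100.
eta = (7377.4 / 11228) * 100 = 65.705 %
Therefore the pump efficiency = 65.705 %.


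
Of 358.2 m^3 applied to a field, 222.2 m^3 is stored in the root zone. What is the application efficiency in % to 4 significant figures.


Approach: apply the application efficiency ratio, Ea = (stored/applied)*100.
Ea = (222.2/358.2)*100 = 62.03 %
Therefore the application efficiency = 62.03 %.


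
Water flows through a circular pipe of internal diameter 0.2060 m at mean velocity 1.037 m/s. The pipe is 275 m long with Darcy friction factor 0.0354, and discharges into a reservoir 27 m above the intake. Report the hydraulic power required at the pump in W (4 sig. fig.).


Approach: apply continuity + Darcy-Weisbach + hydraulic power, Q = A*v; hf = f*(L/D)*(v^2/(2g)); H = static + hf; P = rho*g*Q*H.
Step 1 — flow rate (continuity, Q = A*v):
  A = pi*(0.2060/2)^2 = 0.0333292 m^2
  Q = 0.0333292 * 1.037 = 0.0345623 m^3/s
Step 2 — friction head loss (Darcy-Weisbach):
  hf = 0.0354 * (275/0.2060) * (1.037^2 / (2*9.81))
  hf = 2.59016 m
Step 3 — total head: H = 27 + 2.59016 = 29.5902 m
Step 4 — hydraulic power (P = rho*g*Q*H):
  P = 1000 * 9.81 * 0.0345623 * 29.5902 = 10030 W
Therefore the hydraulic power required at the pump = 10030 W.


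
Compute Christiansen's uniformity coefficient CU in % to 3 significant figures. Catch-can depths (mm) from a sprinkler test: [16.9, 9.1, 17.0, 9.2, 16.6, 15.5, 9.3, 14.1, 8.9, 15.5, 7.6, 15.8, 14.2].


Approach: apply Christiansen's uniformity coefficient, CU = (1 - mean_abs_deviation/mean)*100.
mean = 13.054 mm
mean |d_i - mean| = 3.2568 mm
CU = (1 - 3.2568/13.054)*100 = 75.1 %
Therefore Christiansen's uniformity coefficient CU = 75.1 %.


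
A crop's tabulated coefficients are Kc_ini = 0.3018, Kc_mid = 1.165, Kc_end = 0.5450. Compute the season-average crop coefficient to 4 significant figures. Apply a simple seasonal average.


Approach: apply a simple seasonal average, Kc_avg = (Kc_ini + Kc_mid + Kc_end)/3.
Kc_avg = (0.3018 + 1.165 + 0.5450)/3 = 0.6706
Therefore the season-average crop coefficient = 0.6706.


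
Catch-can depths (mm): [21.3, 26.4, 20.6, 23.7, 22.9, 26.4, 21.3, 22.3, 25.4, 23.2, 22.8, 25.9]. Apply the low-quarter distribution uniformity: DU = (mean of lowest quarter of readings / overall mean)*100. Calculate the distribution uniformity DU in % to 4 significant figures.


sorted lowest 3 of 12: [20.6, 21.3, 21.3] -> mean = 21.0667 mm
overall mean = 23.5167 mm
DU = (21.0667/23.5167)*100 = 89.58 %
Therefore the distribution uniformity DU = 89.58 %.


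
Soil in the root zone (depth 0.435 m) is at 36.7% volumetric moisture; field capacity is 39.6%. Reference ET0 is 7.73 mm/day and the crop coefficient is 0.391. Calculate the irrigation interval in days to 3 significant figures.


Approach: apply soil-water budget scheduling, SMD = (FC-theta)/100*depth*1000; ETc = ET0*Kc; interval = SMD/ETc.
Step 1 — soil moisture deficit:
  SMD = (39.6 - 36.7)/100 * 0.435 * 1000 = 12.615 mm
Step 2 — daily crop ET (ETc = ET0*Kc):
  ETc = 7.73 * 0.391 = 3.0224 mm/day
Step 3 — irrigation interval (SMD/ETc):
  interval = 12.615 / 3.0224 = 4.17 days
Therefore the irrigation interval = 4.17 days.


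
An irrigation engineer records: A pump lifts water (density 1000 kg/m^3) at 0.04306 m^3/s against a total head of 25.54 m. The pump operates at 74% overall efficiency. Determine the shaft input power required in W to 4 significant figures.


Approach: apply hydraulic power then efficiency conversion, P = rho*g*Q*H; P_in = P/eta.
Step 1 — hydraulic power (P = rho*g*Q*H):
  P = 1000 * 9.81 * 0.04306 * 25.54 = 10788.6 W
Step 2 — input power: P_in = P/eta = 10788.6 / 0.74 = 14580 W
Therefore the shaft input power required = 14580 W.


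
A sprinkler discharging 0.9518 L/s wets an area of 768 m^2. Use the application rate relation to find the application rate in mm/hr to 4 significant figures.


Approach: apply the application rate relation, rate = (Q/A)*3600.
rate = (0.9518 / 768) * 3600 = 4.462 mm/hr
Therefore the application rate = 4.462 mm/hr.


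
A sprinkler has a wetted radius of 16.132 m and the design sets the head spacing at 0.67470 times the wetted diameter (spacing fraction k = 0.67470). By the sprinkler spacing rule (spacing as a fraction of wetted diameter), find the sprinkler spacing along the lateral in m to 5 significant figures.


Approach: apply the sprinkler spacing rule (spacing as a fraction of wetted diameter), S = k*(2*R).
S = 0.67470 * (2 * 16.132) = 21.769 m
Therefore the sprinkler spacing along the lateral = 21.769 m.


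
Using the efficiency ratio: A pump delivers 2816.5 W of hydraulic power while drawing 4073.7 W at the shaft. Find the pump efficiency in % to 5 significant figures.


Approach: apply the efficiency ratio, eta = (P_out/P_in)*100.
eta = (2816.5 / 4073.7) * 100 = 69.139 %
Therefore the pump efficiency = 69.139 %.


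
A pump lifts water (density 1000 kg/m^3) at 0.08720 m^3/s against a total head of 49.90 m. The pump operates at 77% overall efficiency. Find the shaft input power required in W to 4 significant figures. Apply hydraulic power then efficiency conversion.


Approach: apply hydraulic power then efficiency conversion, P = rho*g*Q*H; P_in = P/eta.
Step 1 — hydraulic power (P = rho*g*Q*H):
  P = 1000 * 9.81 * 0.08720 * 49.90 = 42686.1 W
Step 2 — input power: P_in = P/eta = 42686.1 / 0.77 = 55440 W
Therefore the shaft input power required = 55440 W.


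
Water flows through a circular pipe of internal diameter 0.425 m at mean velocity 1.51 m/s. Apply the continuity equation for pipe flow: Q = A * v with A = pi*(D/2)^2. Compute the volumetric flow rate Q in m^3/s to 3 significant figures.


A = pi*(0.425/2)^2 = 0.14186 m^2
Q = 0.14186 * 1.51 = 0.214 m^3/s
Therefore the volumetric flow rate Q = 0.214 m^3/s.


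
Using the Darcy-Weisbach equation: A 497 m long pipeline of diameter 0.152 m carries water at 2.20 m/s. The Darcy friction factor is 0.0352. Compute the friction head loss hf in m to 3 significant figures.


Approach: apply the Darcy-Weisbach equation, hf = f*(L/D)*(v^2/(2g)).
hf = 0.0352 * (497/0.152) * (2.20^2 / (2*9.81))
hf = 28.4 m
Therefore the friction head loss hf = 28.4 m.


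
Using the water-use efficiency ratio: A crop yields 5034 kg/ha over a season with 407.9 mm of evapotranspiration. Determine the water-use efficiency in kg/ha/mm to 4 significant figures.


Approach: apply the water-use efficiency ratio, WUE = yield/ET.
WUE = 5034 / 407.9 = 12.34 kg/ha/mm
Therefore the water-use efficiency = 12.34 kg/ha/mm.


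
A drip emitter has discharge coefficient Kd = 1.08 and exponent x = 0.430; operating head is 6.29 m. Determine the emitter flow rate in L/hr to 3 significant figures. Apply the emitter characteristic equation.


Approach: apply the emitter characteristic equation, q = Kd * h^x.
q = 1.08 * 6.29^0.430 = 2.38 L/hr
Therefore the emitter flow rate = 2.38 L/hr.


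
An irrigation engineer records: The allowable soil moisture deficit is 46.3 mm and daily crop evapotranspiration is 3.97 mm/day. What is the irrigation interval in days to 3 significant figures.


Approach: apply the irrigation interval relation, interval = SMD / ETc.
interval = 46.3 / 3.97 = 11.7 days
Therefore the irrigation interval = 11.7 days.


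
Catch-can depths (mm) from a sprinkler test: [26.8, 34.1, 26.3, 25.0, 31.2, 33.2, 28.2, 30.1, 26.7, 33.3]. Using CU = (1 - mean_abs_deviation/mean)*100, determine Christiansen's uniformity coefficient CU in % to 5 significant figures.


mean = 29.49000 mm
mean |d_i - mean| = 2.890000 mm
CU = (1 - 2.890000/29.49000)*100 = 90.200 %
Therefore Christiansen's uniformity coefficient CU = 90.200 %.


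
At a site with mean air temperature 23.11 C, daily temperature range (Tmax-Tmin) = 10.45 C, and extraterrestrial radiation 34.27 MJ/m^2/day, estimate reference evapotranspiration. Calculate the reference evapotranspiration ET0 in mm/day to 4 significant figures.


Approach: apply the Hargreaves-Samani method, ET0 = 0.0023*(Tmean+17.8)*sqrt(Tmax-Tmin)*0.408*Ra.
ET0 = 0.0023*(23.11+17.8)*sqrt(10.45)*0.408*34.27 = 4.253 mm/day
Therefore the reference evapotranspiration ET0 = 4.253 mm/day.


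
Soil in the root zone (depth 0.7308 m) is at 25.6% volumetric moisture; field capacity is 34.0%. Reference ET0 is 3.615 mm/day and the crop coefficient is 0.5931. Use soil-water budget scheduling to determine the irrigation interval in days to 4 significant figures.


Approach: apply soil-water budget scheduling, SMD = (FC-theta)/100*depth*1000; ETc = ET0*Kc; interval = SMD/ETc.
Step 1 — soil moisture deficit:
  SMD = (34.0 - 25.6)/100 * 0.7308 * 1000 = 61.3872 mm
Step 2 — daily crop ET (ETc = ET0*Kc):
  ETc = 3.615 * 0.5931 = 2.14406 mm/day
Step 3 — irrigation interval (SMD/ETc):
  interval = 61.3872 / 2.14406 = 28.63 days
Therefore the irrigation interval = 28.63 days.


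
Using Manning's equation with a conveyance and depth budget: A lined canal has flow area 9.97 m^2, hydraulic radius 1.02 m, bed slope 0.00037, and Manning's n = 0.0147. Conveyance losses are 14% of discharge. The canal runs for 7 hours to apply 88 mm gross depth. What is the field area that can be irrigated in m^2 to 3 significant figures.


Approach: apply Manning's equation with a conveyance and depth budget, Q = (1/n)*A*R^(2/3)*S^(1/2); Q_field = Q*(1-loss); Area = Q_field*t/(d/1000).
Step 1 — canal discharge (Manning's equation):
  Q = (1/0.0147) * 9.97 * 1.02^(2/3) * 0.00037^(1/2) = 13.219 m^3/s
Step 2 — delivered flow: Q_field = 13.219*(1 - 14/100) = 11.369 m^3/s
Step 3 — volume delivered: V = 11.369 * 7*3600 = 286490 m^3
Step 4 — area served: A = V / (depth/1000) = 286490 / 0.088 = 3260000 m^2
Therefore the field area that can be irrigated = 3260000 m^2.


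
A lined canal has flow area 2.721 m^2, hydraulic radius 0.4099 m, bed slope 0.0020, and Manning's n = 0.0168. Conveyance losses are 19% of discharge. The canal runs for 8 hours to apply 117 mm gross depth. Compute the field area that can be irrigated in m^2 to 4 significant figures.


Approach: apply Manning's equation with a conveyance and depth budget, Q = (1/n)*A*R^(2/3)*S^(1/2); Q_field = Q*(1-loss); Area = Q_field*t/(d/1000).
Step 1 — canal discharge (Manning's equation):
  Q = (1/0.0168) * 2.721 * 0.4099^(2/3) * 0.0020^(1/2) = 3.99687 m^3/s
Step 2 — delivered flow: Q_field = 3.99687*(1 - 19/100) = 3.23746 m^3/s
Step 3 — volume delivered: V = 3.23746 * 8*3600 = 93238.9 m^3
Step 4 — area served: A = V / (depth/1000) = 93238.9 / 0.117 = 796900 m^2
Therefore the field area that can be irrigated = 796900 m^2.


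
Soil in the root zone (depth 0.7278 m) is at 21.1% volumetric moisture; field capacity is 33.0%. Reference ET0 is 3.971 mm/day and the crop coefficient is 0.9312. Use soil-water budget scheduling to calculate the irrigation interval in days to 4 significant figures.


Approach: apply soil-water budget scheduling, SMD = (FC-theta)/100*depth*1000; ETc = ET0*Kc; interval = SMD/ETc.
Step 1 — soil moisture deficit:
  SMD = (33.0 - 21.1)/100 * 0.7278 * 1000 = 86.6082 mm
Step 2 — daily crop ET (ETc = ET0*Kc):
  ETc = 3.971 * 0.9312 = 3.69780 mm/day
Step 3 — irrigation interval (SMD/ETc):
  interval = 86.6082 / 3.69780 = 23.42 days
Therefore the irrigation interval = 23.42 days.


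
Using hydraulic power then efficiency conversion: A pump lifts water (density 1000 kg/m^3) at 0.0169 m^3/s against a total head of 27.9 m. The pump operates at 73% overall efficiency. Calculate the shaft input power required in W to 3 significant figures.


Approach: apply hydraulic power then efficiency conversion, P = rho*g*Q*H; P_in = P/eta.
Step 1 — hydraulic power (P = rho*g*Q*H):
  P = 1000 * 9.81 * 0.0169 * 27.9 = 4625.5 W
Step 2 — input power: P_in = P/eta = 4625.5 / 0.73 = 6340 W
Therefore the shaft input power required = 6340 W.


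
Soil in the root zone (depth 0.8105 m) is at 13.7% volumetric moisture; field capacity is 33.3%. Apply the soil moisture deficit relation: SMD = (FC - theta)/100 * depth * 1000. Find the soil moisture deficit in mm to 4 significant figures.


SMD = (33.3 - 13.7)/100 * 0.8105 * 1000 = 158.9 mm
Therefore the soil moisture deficit = 158.9 mm.


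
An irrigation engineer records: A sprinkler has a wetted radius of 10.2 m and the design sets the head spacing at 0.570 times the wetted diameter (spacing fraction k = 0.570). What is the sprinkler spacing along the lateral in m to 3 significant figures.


Approach: apply the sprinkler spacing rule (spacing as a fraction of wetted diameter), S = k*(2*R).
S = 0.570 * (2 * 10.2) = 11.6 m
Therefore the sprinkler spacing along the lateral = 11.6 m.


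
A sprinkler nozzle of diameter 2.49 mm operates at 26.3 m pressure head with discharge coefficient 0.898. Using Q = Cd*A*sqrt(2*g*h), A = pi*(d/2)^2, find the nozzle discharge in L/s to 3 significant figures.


A = pi*(2.49e-3/2)^2 = 4.8695e-06 m^2
Q = 0.898 * 4.8695e-06 * sqrt(2*9.81*26.3) * 1000 = 0.0993 L/s
Therefore the nozzle discharge = 0.0993 L/s.


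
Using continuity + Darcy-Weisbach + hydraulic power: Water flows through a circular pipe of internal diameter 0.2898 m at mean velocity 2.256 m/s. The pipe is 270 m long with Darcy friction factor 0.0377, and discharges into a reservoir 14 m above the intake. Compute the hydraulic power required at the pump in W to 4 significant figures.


Approach: apply continuity + Darcy-Weisbach + hydraulic power, Q = A*v; hf = f*(L/D)*(v^2/(2g)); H = static + hf; P = rho*g*Q*H.
Step 1 — flow rate (continuity, Q = A*v):
  A = pi*(0.2898/2)^2 = 0.0659609 m^2
  Q = 0.0659609 * 2.256 = 0.148808 m^3/s
Step 2 — friction head loss (Darcy-Weisbach):
  hf = 0.0377 * (270/0.2898) * (2.256^2 / (2*9.81))
  hf = 9.11142 m
Step 3 — total head: H = 14 + 9.11142 = 23.1114 m
Step 4 — hydraulic power (P = rho*g*Q*H):
  P = 1000 * 9.81 * 0.148808 * 23.1114 = 33740 W
Therefore the hydraulic power required at the pump = 33740 W.


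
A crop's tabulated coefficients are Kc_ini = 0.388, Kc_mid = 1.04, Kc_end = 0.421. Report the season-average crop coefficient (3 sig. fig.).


Approach: apply a simple seasonal average, Kc_avg = (Kc_ini + Kc_mid + Kc_end)/3.
Kc_avg = (0.388 + 1.04 + 0.421)/3 = 0.616
Therefore the season-average crop coefficient = 0.616.


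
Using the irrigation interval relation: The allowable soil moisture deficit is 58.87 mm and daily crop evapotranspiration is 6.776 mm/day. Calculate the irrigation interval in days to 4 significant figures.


Approach: apply the irrigation interval relation, interval = SMD / ETc.
interval = 58.87 / 6.776 = 8.688 days
Therefore the irrigation interval = 8.688 days.


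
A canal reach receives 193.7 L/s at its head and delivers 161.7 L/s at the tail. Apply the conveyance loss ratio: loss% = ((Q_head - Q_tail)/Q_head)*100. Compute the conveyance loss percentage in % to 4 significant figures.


loss = ((193.7 - 161.7)/193.7)*100 = 16.52 %
Therefore the conveyance loss percentage = 16.52 %.


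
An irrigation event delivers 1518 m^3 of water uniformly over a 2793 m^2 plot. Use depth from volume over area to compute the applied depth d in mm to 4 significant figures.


Approach: apply depth from volume over area, d = (V/A)*1000.
d = (1518 / 2793) * 1000 = 543.5 mm
Therefore the applied depth d = 543.5 mm.


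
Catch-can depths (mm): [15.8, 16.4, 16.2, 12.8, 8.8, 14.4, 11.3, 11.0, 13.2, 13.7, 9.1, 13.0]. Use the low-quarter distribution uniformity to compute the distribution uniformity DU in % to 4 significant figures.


Approach: apply the low-quarter distribution uniformity, DU = (mean of lowest quarter of readings / overall mean)*100.
sorted lowest 3 of 12: [8.8, 9.1, 11.0] -> mean = 9.63333 mm
overall mean = 12.9750 mm
DU = (9.63333/12.9750)*100 = 74.25 %
Therefore the distribution uniformity DU = 74.25 %.


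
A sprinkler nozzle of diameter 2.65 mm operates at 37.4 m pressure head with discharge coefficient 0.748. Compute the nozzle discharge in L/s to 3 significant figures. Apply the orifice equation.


Approach: apply the orifice equation, Q = Cd*A*sqrt(2*g*h), A = pi*(d/2)^2.
A = pi*(2.65e-3/2)^2 = 5.5155e-06 m^2
Q = 0.748 * 5.5155e-06 * sqrt(2*9.81*37.4) * 1000 = 0.112 L/s
Therefore the nozzle discharge = 0.112 L/s.


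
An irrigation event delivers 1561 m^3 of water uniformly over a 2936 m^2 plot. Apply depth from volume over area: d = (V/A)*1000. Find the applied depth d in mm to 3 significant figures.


d = (1561 / 2936) * 1000 = 532 mm
Therefore the applied depth d = 532 mm.


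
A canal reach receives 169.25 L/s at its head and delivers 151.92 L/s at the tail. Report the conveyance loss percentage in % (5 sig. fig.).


Approach: apply the conveyance loss ratio, loss% = ((Q_head - Q_tail)/Q_head)*100.
loss = ((169.25 - 151.92)/169.25)*100 = 10.239 %
Therefore the conveyance loss percentage = 10.239 %.


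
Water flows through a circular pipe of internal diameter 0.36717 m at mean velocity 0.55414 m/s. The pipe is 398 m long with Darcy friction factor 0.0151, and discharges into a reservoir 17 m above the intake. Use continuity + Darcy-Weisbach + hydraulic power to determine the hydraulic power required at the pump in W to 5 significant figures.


Approach: apply continuity + Darcy-Weisbach + hydraulic power, Q = A*v; hf = f*(L/D)*(v^2/(2g)); H = static + hf; P = rho*g*Q*H.
Step 1 — flow rate (continuity, Q = A*v):
  A = pi*(0.36717/2)^2 = 0.1058825 m^2
  Q = 0.1058825 * 0.55414 = 0.05867374 m^3/s
Step 2 — friction head loss (Darcy-Weisbach):
  hf = 0.0151 * (398/0.36717) * (0.55414^2 / (2*9.81))
  hf = 0.2561727 m
Step 3 — total head: H = 17 + 0.2561727 = 17.25617 m
Step 4 — hydraulic power (P = rho*g*Q*H):
  P = 1000 * 9.81 * 0.05867374 * 17.25617 = 9932.5 W
Therefore the hydraulic power required at the pump = 9932.5 W.


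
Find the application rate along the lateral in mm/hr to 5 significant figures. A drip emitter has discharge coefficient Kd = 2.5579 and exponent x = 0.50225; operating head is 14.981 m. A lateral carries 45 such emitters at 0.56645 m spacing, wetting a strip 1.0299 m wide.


Approach: apply the emitter equation with a lateral mass balance, q = Kd*h^x; Q = n*q; rate = Q/(n*spacing*width).
Step 1 — single emitter flow (q = Kd*h^x):
  q = 2.5579 * 14.981^0.50225 = 9.960908 L/hr
Step 2 — total lateral flow: Q = 45 * 9.960908 = 448.2409 L/hr
Step 3 — wetted area: A = 45 * 0.56645 * 1.0299 = 26.25241 m^2
Step 4 — application rate: Q/A = 448.2409/26.25241 = 17.074 mm/hr
Therefore the application rate along the lateral = 17.074 mm/hr.


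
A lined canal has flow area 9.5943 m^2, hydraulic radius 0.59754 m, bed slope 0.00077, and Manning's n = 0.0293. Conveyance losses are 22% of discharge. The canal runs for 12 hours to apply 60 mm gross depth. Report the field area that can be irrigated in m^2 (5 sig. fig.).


Approach: apply Manning's equation with a conveyance and depth budget, Q = (1/n)*A*R^(2/3)*S^(1/2); Q_field = Q*(1-loss); Area = Q_field*t/(d/1000).
Step 1 — canal discharge (Manning's equation):
  Q = (1/0.0293) * 9.5943 * 0.59754^(2/3) * 0.00077^(1/2) = 6.446179 m^3/s
Step 2 — delivered flow: Q_field = 6.446179*(1 - 22/100) = 5.028020 m^3/s
Step 3 — volume delivered: V = 5.028020 * 12*3600 = 217210.4 m^3
Step 4 — area served: A = V / (depth/1000) = 217210.4 / 0.06 = 3620200 m^2
Therefore the field area that can be irrigated = 3620200 m^2.
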